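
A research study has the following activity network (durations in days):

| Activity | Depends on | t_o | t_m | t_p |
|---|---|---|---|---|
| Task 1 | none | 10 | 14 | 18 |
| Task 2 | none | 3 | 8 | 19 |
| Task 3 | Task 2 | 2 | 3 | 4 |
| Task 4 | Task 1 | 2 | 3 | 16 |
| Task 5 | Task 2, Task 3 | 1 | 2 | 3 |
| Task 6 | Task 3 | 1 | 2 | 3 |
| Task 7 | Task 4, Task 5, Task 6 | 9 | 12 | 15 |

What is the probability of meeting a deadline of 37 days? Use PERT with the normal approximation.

te_Task 1 = (10 + 4·14 + 18)/6 = 84/6 = 14; σ²_Task 1 = ((18−10)/6)² = 1.778
te_Task 2 = (3 + 4·8 + 19)/6 = 54/6 = 9; σ²_Task 2 = ((19−3)/6)² = 7.111
te_Task 3 = (2 + 4·3 + 4)/6 = 18/6 = 3; σ²_Task 3 = ((4−2)/6)² = 0.111
te_Task 4 = (2 + 4·3 + 16)/6 = 30/6 = 5; σ²_Task 4 = ((16−2)/6)² = 5.444
te_Task 5 = (1 + 4·2 + 3)/6 = 12/6 = 2; σ²_Task 5 = ((3−1)/6)² = 0.111
te_Task 6 = (1 + 4·2 + 3)/6 = 12/6 = 2; σ²_Task 6 = ((3−1)/6)² = 0.111
te_Task 7 = (9 + 4·12 + 15)/6 = 72/6 = 12; σ²_Task 7 = ((15−9)/6)² = 1.000

Forward pass:
ES_Task 1 = 0; EF_Task 1 = 14
ES_Task 2 = 0; EF_Task 2 = 9
ES_Task 3 = 9; EF_Task 3 = 9+3 = 12
ES_Task 4 = 14; EF_Task 4 = 14+5 = 19
ES_Task 5 = max(EF_Task 2=9, EF_Task 3=12) = 12; EF_Task 5 = 12+2 = 14
ES_Task 6 = 12; EF_Task 6 = 12+2 = 14
ES_Task 7 = max(EF_Task 4=19, EF_Task 5=14, EF_Task 6=14) = 19; EF_Task 7 = 19+12 = 31
Expected project duration μ = 31 days. Critical path: Task 1 → Task 4 → Task 7.

Variance along critical path = 1.778 + 5.444 + 1.000 = 8.222; σ = √8.222 = 2.867 days.
Z = (37 − 31) / 2.867 = 2.092
P(T ≤ 37) = Φ(2.092) ≈ 0.982

0.982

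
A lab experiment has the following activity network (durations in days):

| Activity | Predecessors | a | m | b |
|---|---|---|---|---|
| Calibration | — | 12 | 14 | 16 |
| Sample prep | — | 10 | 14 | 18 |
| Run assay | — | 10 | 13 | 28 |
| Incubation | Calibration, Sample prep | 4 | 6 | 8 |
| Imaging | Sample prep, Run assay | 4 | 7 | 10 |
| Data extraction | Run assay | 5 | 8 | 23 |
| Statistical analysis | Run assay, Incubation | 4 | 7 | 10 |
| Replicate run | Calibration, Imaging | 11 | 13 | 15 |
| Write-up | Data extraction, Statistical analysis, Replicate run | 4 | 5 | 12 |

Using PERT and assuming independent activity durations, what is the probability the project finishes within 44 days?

0.805

te_Calibration = (12 + 4·14 + 16)/6 = 84/6 = 14; σ²_Calibration = ((16−12)/6)² = 0.444
te_Sample prep = (10 + 4·14 + 18)/6 = 84/6 = 14; σ²_Sample prep = ((18−10)/6)² = 1.778
te_Run assay = (10 + 4·13 + 28)/6 = 90/6 = 15; σ²_Run assay = ((28−10)/6)² = 9.000
te_Incubation = (4 + 4·6 + 8)/6 = 36/6 = 6; σ²_Incubation = ((8−4)/6)² = 0.444
te_Imaging = (4 + 4·7 + 10)/6 = 42/6 = 7; σ²_Imaging = ((10−4)/6)² = 1.000
te_Data extraction = (5 + 4·8 + 23)/6 = 60/6 = 10; σ²_Data extraction = ((23−5)/6)² = 9.000
te_Statistical analysis = (4 + 4·7 + 10)/6 = 42/6 = 7; σ²_Statistical analysis = ((10−4)/6)² = 1.000
te_Replicate run = (11 + 4·13 + 15)/6 = 78/6 = 13; σ²_Replicate run = ((15−11)/6)² = 0.444
te_Write-up = (4 + 4·5 + 12)/6 = 36/6 = 6; σ²_Write-up = ((12−4)/6)² = 1.778

Forward pass:
ES_Calibration = 0; EF_Calibration = 14
ES_Sample prep = 0; EF_Sample prep = 14
ES_Run assay = 0; EF_Run assay = 15
ES_Incubation = max(EF_Calibration=14, EF_Sample prep=14) = 14; EF_Incubation = 14+6 = 20
ES_Imaging = max(EF_Sample prep=14, EF_Run assay=15) = 15; EF_Imaging = 15+7 = 22
ES_Data extraction = 15; EF_Data extraction = 15+10 = 25
ES_Statistical analysis = max(EF_Run assay=15, EF_Incubation=20) = 20; EF_Statistical analysis = 20+7 = 27
ES_Replicate run = max(EF_Calibration=14, EF_Imaging=22) = 22; EF_Replicate run = 22+13 = 35
ES_Write-up = max(EF_Data extraction=25, EF_Statistical analysis=27, EF_Replicate run=35) = 35; EF_Write-up = 35+6 = 41
Expected project duration μ = 41 days. Critical path: Run assay → Imaging → Replicate run → Write-up.

Variance along critical path = 9.000 + 1.000 + 0.444 + 1.778 = 12.222; σ = √12.222 = 3.496 days.
Z = (44 − 41) / 3.496 = 0.858
P(T ≤ 44) = Φ(0.858) ≈ 0.805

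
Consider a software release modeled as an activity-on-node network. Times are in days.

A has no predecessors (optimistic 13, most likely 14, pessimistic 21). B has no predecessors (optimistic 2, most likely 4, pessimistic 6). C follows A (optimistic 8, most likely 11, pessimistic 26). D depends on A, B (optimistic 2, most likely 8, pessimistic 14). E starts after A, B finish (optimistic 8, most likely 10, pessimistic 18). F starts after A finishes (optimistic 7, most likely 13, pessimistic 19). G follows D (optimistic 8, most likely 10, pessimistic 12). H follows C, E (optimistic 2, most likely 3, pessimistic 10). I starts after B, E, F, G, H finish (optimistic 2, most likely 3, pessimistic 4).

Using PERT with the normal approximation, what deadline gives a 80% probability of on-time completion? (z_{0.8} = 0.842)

38.1 days

te_A = (13 + 4·14 + 21)/6 = 90/6 = 15; σ²_A = ((21−13)/6)² = 1.778
te_B = (2 + 4·4 + 6)/6 = 24/6 = 4; σ²_B = ((6−2)/6)² = 0.444
te_C = (8 + 4·11 + 26)/6 = 78/6 = 13; σ²_C = ((26−8)/6)² = 9.000
te_D = (2 + 4·8 + 14)/6 = 48/6 = 8; σ²_D = ((14−2)/6)² = 4.000
te_E = (8 + 4·10 + 18)/6 = 66/6 = 11; σ²_E = ((18−8)/6)² = 2.778
te_F = (7 + 4·13 + 19)/6 = 78/6 = 13; σ²_F = ((19−7)/6)² = 4.000
te_G = (8 + 4·10 + 12)/6 = 60/6 = 10; σ²_G = ((12−8)/6)² = 0.444
te_H = (2 + 4·3 + 10)/6 = 24/6 = 4; σ²_H = ((10−2)/6)² = 1.778
te_I = (2 + 4·3 + 4)/6 = 18/6 = 3; σ²_I = ((4−2)/6)² = 0.111

Forward pass:
ES_A = 0; EF_A = 15
ES_B = 0; EF_B = 4
ES_C = 15; EF_C = 15+13 = 28
ES_D = max(EF_A=15, EF_B=4) = 15; EF_D = 15+8 = 23
ES_E = max(EF_A=15, EF_B=4) = 15; EF_E = 15+11 = 26
ES_F = 15; EF_F = 15+13 = 28
ES_G = 23; EF_G = 23+10 = 33
ES_H = max(EF_C=28, EF_E=26) = 28; EF_H = 28+4 = 32
ES_I = max(EF_B=4, EF_E=26, EF_F=28, EF_G=33, EF_H=32) = 33; EF_I = 33+3 = 36
Expected project duration μ = 36 days. Critical path: A → D → G → I.

Variance along critical path = 1.778 + 4.000 + 0.444 + 0.111 = 6.333; σ = 2.517 days.
D = μ + z·σ = 36 + 0.842·2.517 = 38.1 days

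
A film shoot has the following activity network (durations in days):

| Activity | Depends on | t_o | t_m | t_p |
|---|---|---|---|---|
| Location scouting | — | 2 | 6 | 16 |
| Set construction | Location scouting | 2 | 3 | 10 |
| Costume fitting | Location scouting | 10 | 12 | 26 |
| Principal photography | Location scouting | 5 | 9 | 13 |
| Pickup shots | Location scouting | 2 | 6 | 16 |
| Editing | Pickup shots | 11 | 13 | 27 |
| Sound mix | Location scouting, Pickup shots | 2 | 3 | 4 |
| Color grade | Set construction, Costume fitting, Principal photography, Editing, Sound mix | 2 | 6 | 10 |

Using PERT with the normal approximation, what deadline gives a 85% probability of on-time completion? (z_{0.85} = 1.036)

te_Location scouting = (2 + 4·6 + 16)/6 = 42/6 = 7; σ²_Location scouting = ((16−2)/6)² = 5.444
te_Set construction = (2 + 4·3 + 10)/6 = 24/6 = 4; σ²_Set construction = ((10−2)/6)² = 1.778
te_Costume fitting = (10 + 4·12 + 26)/6 = 84/6 = 14; σ²_Costume fitting = ((26−10)/6)² = 7.111
te_Principal photography = (5 + 4·9 + 13)/6 = 54/6 = 9; σ²_Principal photography = ((13−5)/6)² = 1.778
te_Pickup shots = (2 + 4·6 + 16)/6 = 42/6 = 7; σ²_Pickup shots = ((16−2)/6)² = 5.444
te_Editing = (11 + 4·13 + 27)/6 = 90/6 = 15; σ²_Editing = ((27−11)/6)² = 7.111
te_Sound mix = (2 + 4·3 + 4)/6 = 18/6 = 3; σ²_Sound mix = ((4−2)/6)² = 0.111
te_Color grade = (2 + 4·6 + 10)/6 = 36/6 = 6; σ²_Color grade = ((10−2)/6)² = 1.778

Forward pass:
ES_Location scouting = 0; EF_Location scouting = 7
ES_Set construction = 7; EF_Set construction = 7+4 = 11
ES_Costume fitting = 7; EF_Costume fitting = 7+14 = 21
ES_Principal photography = 7; EF_Principal photography = 7+9 = 16
ES_Pickup shots = 7; EF_Pickup shots = 7+7 = 14
ES_Editing = 14; EF_Editing = 14+15 = 29
ES_Sound mix = max(EF_Location scouting=7, EF_Pickup shots=14) = 14; EF_Sound mix = 14+3 = 17
ES_Color grade = max(EF_Set construction=11, EF_Costume fitting=21, EF_Principal photography=16, EF_Editing=29, EF_Sound mix=17) = 29; EF_Color grade = 29+6 = 35
Expected project duration μ = 35 days. Critical path: Location scouting → Pickup shots → Editing → Color grade.

Variance along critical path = 5.444 + 5.444 + 7.111 + 1.778 = 19.778; σ = 4.447 days.
D = μ + z·σ = 35 + 1.036·4.447 = 39.6 days

39.6 days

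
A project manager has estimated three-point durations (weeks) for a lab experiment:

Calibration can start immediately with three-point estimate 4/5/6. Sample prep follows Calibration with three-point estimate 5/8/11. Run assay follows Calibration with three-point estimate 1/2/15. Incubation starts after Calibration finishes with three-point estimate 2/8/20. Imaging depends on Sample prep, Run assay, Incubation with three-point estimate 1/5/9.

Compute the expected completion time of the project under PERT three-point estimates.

19 weeks

te_Calibration = (4 + 4·5 + 6)/6 = 30/6 = 5
te_Sample prep = (5 + 4·8 + 11)/6 = 48/6 = 8
te_Run assay = (1 + 4·2 + 15)/6 = 24/6 = 4
te_Incubation = (2 + 4·8 + 20)/6 = 54/6 = 9
te_Imaging = (1 + 4·5 + 9)/6 = 30/6 = 5

Forward pass:
ES_Calibration = 0; EF_Calibration = 5
ES_Sample prep = 5; EF_Sample prep = 5+8 = 13
ES_Run assay = 5; EF_Run assay = 5+4 = 9
ES_Incubation = 5; EF_Incubation = 5+9 = 14
ES_Imaging = max(EF_Sample prep=13, EF_Run assay=9, EF_Incubation=14) = 14; EF_Imaging = 14+5 = 19
Expected project duration μ = 19 weeks. Critical path: Calibration → Incubation → Imaging.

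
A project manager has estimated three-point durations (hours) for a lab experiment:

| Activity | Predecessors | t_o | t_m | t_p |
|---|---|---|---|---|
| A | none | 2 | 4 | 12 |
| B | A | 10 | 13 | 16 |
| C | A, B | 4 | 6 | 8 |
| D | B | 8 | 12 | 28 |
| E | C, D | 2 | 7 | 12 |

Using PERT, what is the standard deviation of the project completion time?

4.20 hours

te_A = (2 + 4·4 + 12)/6 = 30/6 = 5; σ²_A = ((12−2)/6)² = 2.778
te_B = (10 + 4·13 + 16)/6 = 78/6 = 13; σ²_B = ((16−10)/6)² = 1.000
te_C = (4 + 4·6 + 8)/6 = 36/6 = 6; σ²_C = ((8−4)/6)² = 0.444
te_D = (8 + 4·12 + 28)/6 = 84/6 = 14; σ²_D = ((28−8)/6)² = 11.111
te_E = (2 + 4·7 + 12)/6 = 42/6 = 7; σ²_E = ((12−2)/6)² = 2.778

Forward pass:
ES_A = 0; EF_A = 5
ES_B = 5; EF_B = 5+13 = 18
ES_C = max(EF_A=5, EF_B=18) = 18; EF_C = 18+6 = 24
ES_D = 18; EF_D = 18+14 = 32
ES_E = max(EF_C=24, EF_D=32) = 32; EF_E = 32+7 = 39
Expected project duration μ = 39 hours. Critical path: A → B → D → E.

Variance along critical path = 2.778 + 1.000 + 11.111 + 2.778 = 17.667
σ = √17.667 = 4.203 hours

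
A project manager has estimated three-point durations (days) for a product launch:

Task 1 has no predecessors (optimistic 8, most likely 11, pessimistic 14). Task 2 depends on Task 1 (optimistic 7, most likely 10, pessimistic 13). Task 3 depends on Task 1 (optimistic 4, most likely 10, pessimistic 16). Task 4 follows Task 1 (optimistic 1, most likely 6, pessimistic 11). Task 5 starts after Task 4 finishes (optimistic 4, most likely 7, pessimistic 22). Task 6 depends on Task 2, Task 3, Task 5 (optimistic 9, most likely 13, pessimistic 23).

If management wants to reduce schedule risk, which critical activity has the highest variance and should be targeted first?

Task 5

te_Task 1 = (8 + 4·11 + 14)/6 = 66/6 = 11; σ²_Task 1 = ((14−8)/6)² = 1.000
te_Task 2 = (7 + 4·10 + 13)/6 = 60/6 = 10; σ²_Task 2 = ((13−7)/6)² = 1.000
te_Task 3 = (4 + 4·10 + 16)/6 = 60/6 = 10; σ²_Task 3 = ((16−4)/6)² = 4.000
te_Task 4 = (1 + 4·6 + 11)/6 = 36/6 = 6; σ²_Task 4 = ((11−1)/6)² = 2.778
te_Task 5 = (4 + 4·7 + 22)/6 = 54/6 = 9; σ²_Task 5 = ((22−4)/6)² = 9.000
te_Task 6 = (9 + 4·13 + 23)/6 = 84/6 = 14; σ²_Task 6 = ((23−9)/6)² = 5.444

Forward pass:
ES_Task 1 = 0; EF_Task 1 = 11
ES_Task 2 = 11; EF_Task 2 = 11+10 = 21
ES_Task 3 = 11; EF_Task 3 = 11+10 = 21
ES_Task 4 = 11; EF_Task 4 = 11+6 = 17
ES_Task 5 = 17; EF_Task 5 = 17+9 = 26
ES_Task 6 = max(EF_Task 2=21, EF_Task 3=21, EF_Task 5=26) = 26; EF_Task 6 = 26+14 = 40
Expected project duration μ = 40 days. Critical path: Task 1 → Task 4 → Task 5 → Task 6.

Variances on critical path: σ²_Task 1=1.000, σ²_Task 4=2.778, σ²_Task 5=9.000, σ²_Task 6=5.444.
Largest is σ²_Task 5 = 9.000.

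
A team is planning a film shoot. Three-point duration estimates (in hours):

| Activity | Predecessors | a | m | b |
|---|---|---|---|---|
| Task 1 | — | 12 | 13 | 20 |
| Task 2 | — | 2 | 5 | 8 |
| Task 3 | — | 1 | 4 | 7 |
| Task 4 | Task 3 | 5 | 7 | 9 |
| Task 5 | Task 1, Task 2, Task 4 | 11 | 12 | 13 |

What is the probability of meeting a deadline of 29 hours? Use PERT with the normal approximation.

te_Task 1 = (12 + 4·13 + 20)/6 = 84/6 = 14; σ²_Task 1 = ((20−12)/6)² = 1.778
te_Task 2 = (2 + 4·5 + 8)/6 = 30/6 = 5; σ²_Task 2 = ((8−2)/6)² = 1.000
te_Task 3 = (1 + 4·4 + 7)/6 = 24/6 = 4; σ²_Task 3 = ((7−1)/6)² = 1.000
te_Task 4 = (5 + 4·7 + 9)/6 = 42/6 = 7; σ²_Task 4 = ((9−5)/6)² = 0.444
te_Task 5 = (11 + 4·12 + 13)/6 = 72/6 = 12; σ²_Task 5 = ((13−11)/6)² = 0.111

Forward pass:
ES_Task 1 = 0; EF_Task 1 = 14
ES_Task 2 = 0; EF_Task 2 = 5
ES_Task 3 = 0; EF_Task 3 = 4
ES_Task 4 = 4; EF_Task 4 = 4+7 = 11
ES_Task 5 = max(EF_Task 1=14, EF_Task 2=5, EF_Task 4=11) = 14; EF_Task 5 = 14+12 = 26
Expected project duration μ = 26 hours. Critical path: Task 1 → Task 5.

Variance along critical path = 1.778 + 0.111 = 1.889; σ = √1.889 = 1.374 hours.
Z = (29 − 26) / 1.374 = 2.183
P(T ≤ 29) = Φ(2.183) ≈ 0.985

0.985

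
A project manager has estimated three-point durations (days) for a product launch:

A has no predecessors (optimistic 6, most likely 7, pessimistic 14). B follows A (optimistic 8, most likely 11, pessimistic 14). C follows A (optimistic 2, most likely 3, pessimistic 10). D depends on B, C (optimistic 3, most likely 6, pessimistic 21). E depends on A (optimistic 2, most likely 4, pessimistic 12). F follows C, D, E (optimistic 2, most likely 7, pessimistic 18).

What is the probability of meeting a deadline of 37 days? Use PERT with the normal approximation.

0.677

te_A = (6 + 4·7 + 14)/6 = 48/6 = 8; σ²_A = ((14−6)/6)² = 1.778
te_B = (8 + 4·11 + 14)/6 = 66/6 = 11; σ²_B = ((14−8)/6)² = 1.000
te_C = (2 + 4·3 + 10)/6 = 24/6 = 4; σ²_C = ((10−2)/6)² = 1.778
te_D = (3 + 4·6 + 21)/6 = 48/6 = 8; σ²_D = ((21−3)/6)² = 9.000
te_E = (2 + 4·4 + 12)/6 = 30/6 = 5; σ²_E = ((12−2)/6)² = 2.778
te_F = (2 + 4·7 + 18)/6 = 48/6 = 8; σ²_F = ((18−2)/6)² = 7.111

Forward pass:
ES_A = 0; EF_A = 8
ES_B = 8; EF_B = 8+11 = 19
ES_C = 8; EF_C = 8+4 = 12
ES_D = max(EF_B=19, EF_C=12) = 19; EF_D = 19+8 = 27
ES_E = 8; EF_E = 8+5 = 13
ES_F = max(EF_C=12, EF_D=27, EF_E=13) = 27; EF_F = 27+8 = 35
Expected project duration μ = 35 days. Critical path: A → B → D → F.

Variance along critical path = 1.778 + 1.000 + 9.000 + 7.111 = 18.889; σ = √18.889 = 4.346 days.
Z = (37 − 35) / 4.346 = 0.460
P(T ≤ 37) = Φ(0.460) ≈ 0.677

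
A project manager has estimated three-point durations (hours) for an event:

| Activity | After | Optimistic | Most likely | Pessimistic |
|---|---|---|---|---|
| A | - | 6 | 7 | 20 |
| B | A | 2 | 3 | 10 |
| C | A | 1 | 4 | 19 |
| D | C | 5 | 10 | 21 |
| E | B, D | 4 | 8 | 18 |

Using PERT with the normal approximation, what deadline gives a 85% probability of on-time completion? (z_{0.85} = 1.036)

40.4 hours

te_A = (6 + 4·7 + 20)/6 = 54/6 = 9; σ²_A = ((20−6)/6)² = 5.444
te_B = (2 + 4·3 + 10)/6 = 24/6 = 4; σ²_B = ((10−2)/6)² = 1.778
te_C = (1 + 4·4 + 19)/6 = 36/6 = 6; σ²_C = ((19−1)/6)² = 9.000
te_D = (5 + 4·10 + 21)/6 = 66/6 = 11; σ²_D = ((21−5)/6)² = 7.111
te_E = (4 + 4·8 + 18)/6 = 54/6 = 9; σ²_E = ((18−4)/6)² = 5.444

Forward pass:
ES_A = 0; EF_A = 9
ES_B = 9; EF_B = 9+4 = 13
ES_C = 9; EF_C = 9+6 = 15
ES_D = 15; EF_D = 15+11 = 26
ES_E = max(EF_B=13, EF_D=26) = 26; EF_E = 26+9 = 35
Expected project duration μ = 35 hours. Critical path: A → C → D → E.

Variance along critical path = 5.444 + 9.000 + 7.111 + 5.444 = 27.000; σ = 5.196 hours.
D = μ + z·σ = 35 + 1.036·5.196 = 40.4 hours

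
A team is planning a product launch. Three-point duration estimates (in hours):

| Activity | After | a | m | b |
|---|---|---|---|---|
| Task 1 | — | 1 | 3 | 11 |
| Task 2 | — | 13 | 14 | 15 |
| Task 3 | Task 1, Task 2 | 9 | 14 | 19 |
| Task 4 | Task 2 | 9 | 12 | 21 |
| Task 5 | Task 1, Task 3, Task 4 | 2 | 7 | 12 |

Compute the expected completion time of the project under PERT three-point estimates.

35 hours

te_Task 1 = (1 + 4·3 + 11)/6 = 24/6 = 4
te_Task 2 = (13 + 4·14 + 15)/6 = 84/6 = 14
te_Task 3 = (9 + 4·14 + 19)/6 = 84/6 = 14
te_Task 4 = (9 + 4·12 + 21)/6 = 78/6 = 13
te_Task 5 = (2 + 4·7 + 12)/6 = 42/6 = 7

Forward pass:
ES_Task 1 = 0; EF_Task 1 = 4
ES_Task 2 = 0; EF_Task 2 = 14
ES_Task 3 = max(EF_Task 1=4, EF_Task 2=14) = 14; EF_Task 3 = 14+14 = 28
ES_Task 4 = 14; EF_Task 4 = 14+13 = 27
ES_Task 5 = max(EF_Task 1=4, EF_Task 3=28, EF_Task 4=27) = 28; EF_Task 5 = 28+7 = 35
Expected project duration μ = 35 hours. Critical path: Task 2 → Task 3 → Task 5.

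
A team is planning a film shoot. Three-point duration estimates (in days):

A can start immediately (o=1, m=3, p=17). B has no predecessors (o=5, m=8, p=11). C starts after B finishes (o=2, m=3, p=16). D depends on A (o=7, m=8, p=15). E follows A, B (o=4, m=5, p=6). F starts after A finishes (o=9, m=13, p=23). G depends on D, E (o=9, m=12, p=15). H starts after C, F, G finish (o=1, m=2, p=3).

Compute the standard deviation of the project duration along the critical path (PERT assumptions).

3.16 days

te_A = (1 + 4·3 + 17)/6 = 30/6 = 5; σ²_A = ((17−1)/6)² = 7.111
te_B = (5 + 4·8 + 11)/6 = 48/6 = 8; σ²_B = ((11−5)/6)² = 1.000
te_C = (2 + 4·3 + 16)/6 = 30/6 = 5; σ²_C = ((16−2)/6)² = 5.444
te_D = (7 + 4·8 + 15)/6 = 54/6 = 9; σ²_D = ((15−7)/6)² = 1.778
te_E = (4 + 4·5 + 6)/6 = 30/6 = 5; σ²_E = ((6−4)/6)² = 0.111
te_F = (9 + 4·13 + 23)/6 = 84/6 = 14; σ²_F = ((23−9)/6)² = 5.444
te_G = (9 + 4·12 + 15)/6 = 72/6 = 12; σ²_G = ((15−9)/6)² = 1.000
te_H = (1 + 4·2 + 3)/6 = 12/6 = 2; σ²_H = ((3−1)/6)² = 0.111

Forward pass:
ES_A = 0; EF_A = 5
ES_B = 0; EF_B = 8
ES_C = 8; EF_C = 8+5 = 13
ES_D = 5; EF_D = 5+9 = 14
ES_E = max(EF_A=5, EF_B=8) = 8; EF_E = 8+5 = 13
ES_F = 5; EF_F = 5+14 = 19
ES_G = max(EF_D=14, EF_E=13) = 14; EF_G = 14+12 = 26
ES_H = max(EF_C=13, EF_F=19, EF_G=26) = 26; EF_H = 26+2 = 28
Expected project duration μ = 28 days. Critical path: A → D → G → H.

Variance along critical path = 7.111 + 1.778 + 1.000 + 0.111 = 10.000
σ = √10.000 = 3.162 days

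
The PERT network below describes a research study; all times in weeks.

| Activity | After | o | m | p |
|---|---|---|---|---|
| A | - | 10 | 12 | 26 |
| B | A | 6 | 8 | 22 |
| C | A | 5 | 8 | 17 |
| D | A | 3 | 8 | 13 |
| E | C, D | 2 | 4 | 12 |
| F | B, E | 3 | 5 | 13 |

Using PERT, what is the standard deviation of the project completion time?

4.08 weeks

te_A = (10 + 4·12 + 26)/6 = 84/6 = 14; σ²_A = ((26−10)/6)² = 7.111
te_B = (6 + 4·8 + 22)/6 = 60/6 = 10; σ²_B = ((22−6)/6)² = 7.111
te_C = (5 + 4·8 + 17)/6 = 54/6 = 9; σ²_C = ((17−5)/6)² = 4.000
te_D = (3 + 4·8 + 13)/6 = 48/6 = 8; σ²_D = ((13−3)/6)² = 2.778
te_E = (2 + 4·4 + 12)/6 = 30/6 = 5; σ²_E = ((12−2)/6)² = 2.778
te_F = (3 + 4·5 + 13)/6 = 36/6 = 6; σ²_F = ((13−3)/6)² = 2.778

Forward pass:
ES_A = 0; EF_A = 14
ES_B = 14; EF_B = 14+10 = 24
ES_C = 14; EF_C = 14+9 = 23
ES_D = 14; EF_D = 14+8 = 22
ES_E = max(EF_C=23, EF_D=22) = 23; EF_E = 23+5 = 28
ES_F = max(EF_B=24, EF_E=28) = 28; EF_F = 28+6 = 34
Expected project duration μ = 34 weeks. Critical path: A → C → E → F.

Variance along critical path = 7.111 + 4.000 + 2.778 + 2.778 = 16.667
σ = √16.667 = 4.082 weeks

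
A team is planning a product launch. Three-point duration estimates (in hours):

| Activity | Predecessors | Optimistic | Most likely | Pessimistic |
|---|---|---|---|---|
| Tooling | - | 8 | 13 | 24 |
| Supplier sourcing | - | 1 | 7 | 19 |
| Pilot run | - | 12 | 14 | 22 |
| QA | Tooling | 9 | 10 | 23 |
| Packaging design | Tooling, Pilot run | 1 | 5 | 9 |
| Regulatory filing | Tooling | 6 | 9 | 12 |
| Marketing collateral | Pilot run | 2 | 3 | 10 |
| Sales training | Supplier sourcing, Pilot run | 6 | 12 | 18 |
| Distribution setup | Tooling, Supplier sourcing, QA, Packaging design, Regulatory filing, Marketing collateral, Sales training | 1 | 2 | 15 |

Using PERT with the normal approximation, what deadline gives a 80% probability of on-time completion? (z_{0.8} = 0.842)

33.9 hours

te_Tooling = (8 + 4·13 + 24)/6 = 84/6 = 14; σ²_Tooling = ((24−8)/6)² = 7.111
te_Supplier sourcing = (1 + 4·7 + 19)/6 = 48/6 = 8; σ²_Supplier sourcing = ((19−1)/6)² = 9.000
te_Pilot run = (12 + 4·14 + 22)/6 = 90/6 = 15; σ²_Pilot run = ((22−12)/6)² = 2.778
te_QA = (9 + 4·10 + 23)/6 = 72/6 = 12; σ²_QA = ((23−9)/6)² = 5.444
te_Packaging design = (1 + 4·5 + 9)/6 = 30/6 = 5; σ²_Packaging design = ((9−1)/6)² = 1.778
te_Regulatory filing = (6 + 4·9 + 12)/6 = 54/6 = 9; σ²_Regulatory filing = ((12−6)/6)² = 1.000
te_Marketing collateral = (2 + 4·3 + 10)/6 = 24/6 = 4; σ²_Marketing collateral = ((10−2)/6)² = 1.778
te_Sales training = (6 + 4·12 + 18)/6 = 72/6 = 12; σ²_Sales training = ((18−6)/6)² = 4.000
te_Distribution setup = (1 + 4·2 + 15)/6 = 24/6 = 4; σ²_Distribution setup = ((15−1)/6)² = 5.444

Forward pass:
ES_Tooling = 0; EF_Tooling = 14
ES_Supplier sourcing = 0; EF_Supplier sourcing = 8
ES_Pilot run = 0; EF_Pilot run = 15
ES_QA = 14; EF_QA = 14+12 = 26
ES_Packaging design = max(EF_Tooling=14, EF_Pilot run=15) = 15; EF_Packaging design = 15+5 = 20
ES_Regulatory filing = 14; EF_Regulatory filing = 14+9 = 23
ES_Marketing collateral = 15; EF_Marketing collateral = 15+4 = 19
ES_Sales training = max(EF_Supplier sourcing=8, EF_Pilot run=15) = 15; EF_Sales training = 15+12 = 27
ES_Distribution setup = max(EF_Tooling=14, EF_Supplier sourcing=8, EF_QA=26, EF_Packaging design=20, EF_Regulatory filing=23, EF_Marketing collateral=19, EF_Sales training=27) = 27; EF_Distribution setup = 27+4 = 31
Expected project duration μ = 31 hours. Critical path: Pilot run → Sales training → Distribution setup.

Variance along critical path = 2.778 + 4.000 + 5.444 = 12.222; σ = 3.496 hours.
D = μ + z·σ = 31 + 0.842·3.496 = 33.9 hours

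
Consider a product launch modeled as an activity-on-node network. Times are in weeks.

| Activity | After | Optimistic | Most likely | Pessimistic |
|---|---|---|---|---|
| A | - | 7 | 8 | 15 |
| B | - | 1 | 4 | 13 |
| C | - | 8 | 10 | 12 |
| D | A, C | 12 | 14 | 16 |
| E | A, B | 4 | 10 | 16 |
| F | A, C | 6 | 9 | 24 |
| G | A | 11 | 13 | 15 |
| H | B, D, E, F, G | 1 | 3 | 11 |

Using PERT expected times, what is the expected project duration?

te_A = (7 + 4·8 + 15)/6 = 54/6 = 9
te_B = (1 + 4·4 + 13)/6 = 30/6 = 5
te_C = (8 + 4·10 + 12)/6 = 60/6 = 10
te_D = (12 + 4·14 + 16)/6 = 84/6 = 14
te_E = (4 + 4·10 + 16)/6 = 60/6 = 10
te_F = (6 + 4·9 + 24)/6 = 66/6 = 11
te_G = (11 + 4·13 + 15)/6 = 78/6 = 13
te_H = (1 + 4·3 + 11)/6 = 24/6 = 4

Forward pass:
ES_A = 0; EF_A = 9
ES_B = 0; EF_B = 5
ES_C = 0; EF_C = 10
ES_D = max(EF_A=9, EF_C=10) = 10; EF_D = 10+14 = 24
ES_E = max(EF_A=9, EF_B=5) = 9; EF_E = 9+10 = 19
ES_F = max(EF_A=9, EF_C=10) = 10; EF_F = 10+11 = 21
ES_G = 9; EF_G = 9+13 = 22
ES_H = max(EF_B=5, EF_D=24, EF_E=19, EF_F=21, EF_G=22) = 24; EF_H = 24+4 = 28
Expected project duration μ = 28 weeks. Critical path: C → D → H.

28 weeks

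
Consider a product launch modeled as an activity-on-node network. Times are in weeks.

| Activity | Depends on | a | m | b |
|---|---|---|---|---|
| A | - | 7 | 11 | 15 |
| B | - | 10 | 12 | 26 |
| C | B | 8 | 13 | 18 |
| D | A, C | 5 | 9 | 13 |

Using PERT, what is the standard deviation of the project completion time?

3.42 weeks

te_A = (7 + 4·11 + 15)/6 = 66/6 = 11; σ²_A = ((15−7)/6)² = 1.778
te_B = (10 + 4·12 + 26)/6 = 84/6 = 14; σ²_B = ((26−10)/6)² = 7.111
te_C = (8 + 4·13 + 18)/6 = 78/6 = 13; σ²_C = ((18−8)/6)² = 2.778
te_D = (5 + 4·9 + 13)/6 = 54/6 = 9; σ²_D = ((13−5)/6)² = 1.778

Forward pass:
ES_A = 0; EF_A = 11
ES_B = 0; EF_B = 14
ES_C = 14; EF_C = 14+13 = 27
ES_D = max(EF_A=11, EF_C=27) = 27; EF_D = 27+9 = 36
Expected project duration μ = 36 weeks. Critical path: B → C → D.

Variance along critical path = 7.111 + 2.778 + 1.778 = 11.667
σ = √11.667 = 3.416 weeks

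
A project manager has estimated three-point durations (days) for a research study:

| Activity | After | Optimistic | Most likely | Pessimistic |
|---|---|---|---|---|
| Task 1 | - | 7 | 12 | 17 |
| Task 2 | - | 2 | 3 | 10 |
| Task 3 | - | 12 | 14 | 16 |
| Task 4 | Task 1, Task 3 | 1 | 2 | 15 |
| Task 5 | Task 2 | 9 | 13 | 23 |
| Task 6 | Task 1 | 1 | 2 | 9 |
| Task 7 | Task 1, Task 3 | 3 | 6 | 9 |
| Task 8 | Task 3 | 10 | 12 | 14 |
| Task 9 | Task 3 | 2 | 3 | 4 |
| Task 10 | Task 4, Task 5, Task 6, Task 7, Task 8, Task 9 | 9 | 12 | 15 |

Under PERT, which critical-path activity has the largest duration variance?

te_Task 1 = (7 + 4·12 + 17)/6 = 72/6 = 12; σ²_Task 1 = ((17−7)/6)² = 2.778
te_Task 2 = (2 + 4·3 + 10)/6 = 24/6 = 4; σ²_Task 2 = ((10−2)/6)² = 1.778
te_Task 3 = (12 + 4·14 + 16)/6 = 84/6 = 14; σ²_Task 3 = ((16−12)/6)² = 0.444
te_Task 4 = (1 + 4·2 + 15)/6 = 24/6 = 4; σ²_Task 4 = ((15−1)/6)² = 5.444
te_Task 5 = (9 + 4·13 + 23)/6 = 84/6 = 14; σ²_Task 5 = ((23−9)/6)² = 5.444
te_Task 6 = (1 + 4·2 + 9)/6 = 18/6 = 3; σ²_Task 6 = ((9−1)/6)² = 1.778
te_Task 7 = (3 + 4·6 + 9)/6 = 36/6 = 6; σ²_Task 7 = ((9−3)/6)² = 1.000
te_Task 8 = (10 + 4·12 + 14)/6 = 72/6 = 12; σ²_Task 8 = ((14−10)/6)² = 0.444
te_Task 9 = (2 + 4·3 + 4)/6 = 18/6 = 3; σ²_Task 9 = ((4−2)/6)² = 0.111
te_Task 10 = (9 + 4·12 + 15)/6 = 72/6 = 12; σ²_Task 10 = ((15−9)/6)² = 1.000

Forward pass:
ES_Task 1 = 0; EF_Task 1 = 12
ES_Task 2 = 0; EF_Task 2 = 4
ES_Task 3 = 0; EF_Task 3 = 14
ES_Task 4 = max(EF_Task 1=12, EF_Task 3=14) = 14; EF_Task 4 = 14+4 = 18
ES_Task 5 = 4; EF_Task 5 = 4+14 = 18
ES_Task 6 = 12; EF_Task 6 = 12+3 = 15
ES_Task 7 = max(EF_Task 1=12, EF_Task 3=14) = 14; EF_Task 7 = 14+6 = 20
ES_Task 8 = 14; EF_Task 8 = 14+12 = 26
ES_Task 9 = 14; EF_Task 9 = 14+3 = 17
ES_Task 10 = max(EF_Task 4=18, EF_Task 5=18, EF_Task 6=15, EF_Task 7=20, EF_Task 8=26, EF_Task 9=17) = 26; EF_Task 10 = 26+12 = 38
Expected project duration μ = 38 days. Critical path: Task 3 → Task 8 → Task 10.

Variances on critical path: σ²_Task 3=0.444, σ²_Task 8=0.444, σ²_Task 10=1.000.
Largest is σ²_Task 10 = 1.000.

Task 10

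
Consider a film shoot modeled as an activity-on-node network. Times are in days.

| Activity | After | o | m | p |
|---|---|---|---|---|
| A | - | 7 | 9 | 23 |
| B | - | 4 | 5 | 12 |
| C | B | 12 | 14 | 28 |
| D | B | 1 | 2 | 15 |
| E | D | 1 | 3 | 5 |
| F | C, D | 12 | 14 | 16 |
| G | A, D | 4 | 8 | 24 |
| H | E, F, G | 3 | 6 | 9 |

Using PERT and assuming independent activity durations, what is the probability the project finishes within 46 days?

te_A = (7 + 4·9 + 23)/6 = 66/6 = 11; σ²_A = ((23−7)/6)² = 7.111
te_B = (4 + 4·5 + 12)/6 = 36/6 = 6; σ²_B = ((12−4)/6)² = 1.778
te_C = (12 + 4·14 + 28)/6 = 96/6 = 16; σ²_C = ((28−12)/6)² = 7.111
te_D = (1 + 4·2 + 15)/6 = 24/6 = 4; σ²_D = ((15−1)/6)² = 5.444
te_E = (1 + 4·3 + 5)/6 = 18/6 = 3; σ²_E = ((5−1)/6)² = 0.444
te_F = (12 + 4·14 + 16)/6 = 84/6 = 14; σ²_F = ((16−12)/6)² = 0.444
te_G = (4 + 4·8 + 24)/6 = 60/6 = 10; σ²_G = ((24−4)/6)² = 11.111
te_H = (3 + 4·6 + 9)/6 = 36/6 = 6; σ²_H = ((9−3)/6)² = 1.000

Forward pass:
ES_A = 0; EF_A = 11
ES_B = 0; EF_B = 6
ES_C = 6; EF_C = 6+16 = 22
ES_D = 6; EF_D = 6+4 = 10
ES_E = 10; EF_E = 10+3 = 13
ES_F = max(EF_C=22, EF_D=10) = 22; EF_F = 22+14 = 36
ES_G = max(EF_A=11, EF_D=10) = 11; EF_G = 11+10 = 21
ES_H = max(EF_E=13, EF_F=36, EF_G=21) = 36; EF_H = 36+6 = 42
Expected project duration μ = 42 days. Critical path: B → C → F → H.

Variance along critical path = 1.778 + 7.111 + 0.444 + 1.000 = 10.333; σ = √10.333 = 3.215 days.
Z = (46 − 42) / 3.215 = 1.244
P(T ≤ 46) = Φ(1.244) ≈ 0.893

0.893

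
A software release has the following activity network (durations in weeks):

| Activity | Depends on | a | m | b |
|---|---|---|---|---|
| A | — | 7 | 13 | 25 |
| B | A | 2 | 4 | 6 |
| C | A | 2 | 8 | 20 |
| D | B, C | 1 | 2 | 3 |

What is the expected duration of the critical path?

25 weeks

te_A = (7 + 4·13 + 25)/6 = 84/6 = 14
te_B = (2 + 4·4 + 6)/6 = 24/6 = 4
te_C = (2 + 4·8 + 20)/6 = 54/6 = 9
te_D = (1 + 4·2 + 3)/6 = 12/6 = 2

Forward pass:
ES_A = 0; EF_A = 14
ES_B = 14; EF_B = 14+4 = 18
ES_C = 14; EF_C = 14+9 = 23
ES_D = max(EF_B=18, EF_C=23) = 23; EF_D = 23+2 = 25
Expected project duration μ = 25 weeks. Critical path: A → C → D.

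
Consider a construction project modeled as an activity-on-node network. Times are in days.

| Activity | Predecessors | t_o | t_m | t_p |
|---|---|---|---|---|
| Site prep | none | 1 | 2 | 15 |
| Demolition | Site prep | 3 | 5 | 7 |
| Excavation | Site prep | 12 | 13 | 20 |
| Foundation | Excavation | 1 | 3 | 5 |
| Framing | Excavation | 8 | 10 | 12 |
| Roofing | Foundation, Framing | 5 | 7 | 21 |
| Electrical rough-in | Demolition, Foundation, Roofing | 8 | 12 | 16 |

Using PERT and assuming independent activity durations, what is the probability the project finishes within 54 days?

te_Site prep = (1 + 4·2 + 15)/6 = 24/6 = 4; σ²_Site prep = ((15−1)/6)² = 5.444
te_Demolition = (3 + 4·5 + 7)/6 = 30/6 = 5; σ²_Demolition = ((7−3)/6)² = 0.444
te_Excavation = (12 + 4·13 + 20)/6 = 84/6 = 14; σ²_Excavation = ((20−12)/6)² = 1.778
te_Foundation = (1 + 4·3 + 5)/6 = 18/6 = 3; σ²_Foundation = ((5−1)/6)² = 0.444
te_Framing = (8 + 4·10 + 12)/6 = 60/6 = 10; σ²_Framing = ((12−8)/6)² = 0.444
te_Roofing = (5 + 4·7 + 21)/6 = 54/6 = 9; σ²_Roofing = ((21−5)/6)² = 7.111
te_Electrical rough-in = (8 + 4·12 + 16)/6 = 72/6 = 12; σ²_Electrical rough-in = ((16−8)/6)² = 1.778

Forward pass:
ES_Site prep = 0; EF_Site prep = 4
ES_Demolition = 4; EF_Demolition = 4+5 = 9
ES_Excavation = 4; EF_Excavation = 4+14 = 18
ES_Foundation = 18; EF_Foundation = 18+3 = 21
ES_Framing = 18; EF_Framing = 18+10 = 28
ES_Roofing = max(EF_Foundation=21, EF_Framing=28) = 28; EF_Roofing = 28+9 = 37
ES_Electrical rough-in = max(EF_Demolition=9, EF_Foundation=21, EF_Roofing=37) = 37; EF_Electrical rough-in = 37+12 = 49
Expected project duration μ = 49 days. Critical path: Site prep → Excavation → Framing → Roofing → Electrical rough-in.

Variance along critical path = 5.444 + 1.778 + 0.444 + 7.111 + 1.778 = 16.556; σ = √16.556 = 4.069 days.
Z = (54 − 49) / 4.069 = 1.229
P(T ≤ 54) = Φ(1.229) ≈ 0.890

0.890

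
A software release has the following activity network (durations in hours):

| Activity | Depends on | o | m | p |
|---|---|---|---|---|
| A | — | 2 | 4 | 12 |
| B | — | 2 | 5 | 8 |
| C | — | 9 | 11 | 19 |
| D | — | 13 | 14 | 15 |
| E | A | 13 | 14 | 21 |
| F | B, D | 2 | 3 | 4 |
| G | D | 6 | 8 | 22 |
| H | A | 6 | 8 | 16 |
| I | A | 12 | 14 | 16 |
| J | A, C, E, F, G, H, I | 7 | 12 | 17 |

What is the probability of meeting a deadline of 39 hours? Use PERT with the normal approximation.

te_A = (2 + 4·4 + 12)/6 = 30/6 = 5; σ²_A = ((12−2)/6)² = 2.778
te_B = (2 + 4·5 + 8)/6 = 30/6 = 5; σ²_B = ((8−2)/6)² = 1.000
te_C = (9 + 4·11 + 19)/6 = 72/6 = 12; σ²_C = ((19−9)/6)² = 2.778
te_D = (13 + 4·14 + 15)/6 = 84/6 = 14; σ²_D = ((15−13)/6)² = 0.111
te_E = (13 + 4·14 + 21)/6 = 90/6 = 15; σ²_E = ((21−13)/6)² = 1.778
te_F = (2 + 4·3 + 4)/6 = 18/6 = 3; σ²_F = ((4−2)/6)² = 0.111
te_G = (6 + 4·8 + 22)/6 = 60/6 = 10; σ²_G = ((22−6)/6)² = 7.111
te_H = (6 + 4·8 + 16)/6 = 54/6 = 9; σ²_H = ((16−6)/6)² = 2.778
te_I = (12 + 4·14 + 16)/6 = 84/6 = 14; σ²_I = ((16−12)/6)² = 0.444
te_J = (7 + 4·12 + 17)/6 = 72/6 = 12; σ²_J = ((17−7)/6)² = 2.778

Forward pass:
ES_A = 0; EF_A = 5
ES_B = 0; EF_B = 5
ES_C = 0; EF_C = 12
ES_D = 0; EF_D = 14
ES_E = 5; EF_E = 5+15 = 20
ES_F = max(EF_B=5, EF_D=14) = 14; EF_F = 14+3 = 17
ES_G = 14; EF_G = 14+10 = 24
ES_H = 5; EF_H = 5+9 = 14
ES_I = 5; EF_I = 5+14 = 19
ES_J = max(EF_A=5, EF_C=12, EF_E=20, EF_F=17, EF_G=24, EF_H=14, EF_I=19) = 24; EF_J = 24+12 = 36
Expected project duration μ = 36 hours. Critical path: D → G → J.

Variance along critical path = 0.111 + 7.111 + 2.778 = 10.000; σ = √10.000 = 3.162 hours.
Z = (39 − 36) / 3.162 = 0.949
P(T ≤ 39) = Φ(0.949) ≈ 0.829

0.829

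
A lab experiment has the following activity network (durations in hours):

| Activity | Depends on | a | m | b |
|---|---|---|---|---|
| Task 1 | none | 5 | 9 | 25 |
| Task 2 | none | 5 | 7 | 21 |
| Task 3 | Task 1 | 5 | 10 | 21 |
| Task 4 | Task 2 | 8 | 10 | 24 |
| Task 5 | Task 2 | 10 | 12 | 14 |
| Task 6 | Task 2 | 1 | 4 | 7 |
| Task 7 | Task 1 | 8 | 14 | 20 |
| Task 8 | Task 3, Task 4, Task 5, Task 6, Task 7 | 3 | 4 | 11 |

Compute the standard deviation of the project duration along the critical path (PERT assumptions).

te_Task 1 = (5 + 4·9 + 25)/6 = 66/6 = 11; σ²_Task 1 = ((25−5)/6)² = 11.111
te_Task 2 = (5 + 4·7 + 21)/6 = 54/6 = 9; σ²_Task 2 = ((21−5)/6)² = 7.111
te_Task 3 = (5 + 4·10 + 21)/6 = 66/6 = 11; σ²_Task 3 = ((21−5)/6)² = 7.111
te_Task 4 = (8 + 4·10 + 24)/6 = 72/6 = 12; σ²_Task 4 = ((24−8)/6)² = 7.111
te_Task 5 = (10 + 4·12 + 14)/6 = 72/6 = 12; σ²_Task 5 = ((14−10)/6)² = 0.444
te_Task 6 = (1 + 4·4 + 7)/6 = 24/6 = 4; σ²_Task 6 = ((7−1)/6)² = 1.000
te_Task 7 = (8 + 4·14 + 20)/6 = 84/6 = 14; σ²_Task 7 = ((20−8)/6)² = 4.000
te_Task 8 = (3 + 4·4 + 11)/6 = 30/6 = 5; σ²_Task 8 = ((11−3)/6)² = 1.778

Forward pass:
ES_Task 1 = 0; EF_Task 1 = 11
ES_Task 2 = 0; EF_Task 2 = 9
ES_Task 3 = 11; EF_Task 3 = 11+11 = 22
ES_Task 4 = 9; EF_Task 4 = 9+12 = 21
ES_Task 5 = 9; EF_Task 5 = 9+12 = 21
ES_Task 6 = 9; EF_Task 6 = 9+4 = 13
ES_Task 7 = 11; EF_Task 7 = 11+14 = 25
ES_Task 8 = max(EF_Task 3=22, EF_Task 4=21, EF_Task 5=21, EF_Task 6=13, EF_Task 7=25) = 25; EF_Task 8 = 25+5 = 30
Expected project duration μ = 30 hours. Critical path: Task 1 → Task 7 → Task 8.

Variance along critical path = 11.111 + 4.000 + 1.778 = 16.889
σ = √16.889 = 4.110 hours

4.11 hours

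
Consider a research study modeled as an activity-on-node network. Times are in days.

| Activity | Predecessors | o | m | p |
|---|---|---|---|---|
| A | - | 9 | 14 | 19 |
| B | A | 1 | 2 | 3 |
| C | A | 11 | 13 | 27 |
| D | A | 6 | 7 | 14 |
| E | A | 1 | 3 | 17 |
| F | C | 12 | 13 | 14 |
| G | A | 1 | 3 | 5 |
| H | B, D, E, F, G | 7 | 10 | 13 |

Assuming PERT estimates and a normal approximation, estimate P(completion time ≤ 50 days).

te_A = (9 + 4·14 + 19)/6 = 84/6 = 14; σ²_A = ((19−9)/6)² = 2.778
te_B = (1 + 4·2 + 3)/6 = 12/6 = 2; σ²_B = ((3−1)/6)² = 0.111
te_C = (11 + 4·13 + 27)/6 = 90/6 = 15; σ²_C = ((27−11)/6)² = 7.111
te_D = (6 + 4·7 + 14)/6 = 48/6 = 8; σ²_D = ((14−6)/6)² = 1.778
te_E = (1 + 4·3 + 17)/6 = 30/6 = 5; σ²_E = ((17−1)/6)² = 7.111
te_F = (12 + 4·13 + 14)/6 = 78/6 = 13; σ²_F = ((14−12)/6)² = 0.111
te_G = (1 + 4·3 + 5)/6 = 18/6 = 3; σ²_G = ((5−1)/6)² = 0.444
te_H = (7 + 4·10 + 13)/6 = 60/6 = 10; σ²_H = ((13−7)/6)² = 1.000

Forward pass:
ES_A = 0; EF_A = 14
ES_B = 14; EF_B = 14+2 = 16
ES_C = 14; EF_C = 14+15 = 29
ES_D = 14; EF_D = 14+8 = 22
ES_E = 14; EF_E = 14+5 = 19
ES_F = 29; EF_F = 29+13 = 42
ES_G = 14; EF_G = 14+3 = 17
ES_H = max(EF_B=16, EF_D=22, EF_E=19, EF_F=42, EF_G=17) = 42; EF_H = 42+10 = 52
Expected project duration μ = 52 days. Critical path: A → C → F → H.

Variance along critical path = 2.778 + 7.111 + 0.111 + 1.000 = 11.000; σ = √11.000 = 3.317 days.
Z = (50 − 52) / 3.317 = -0.603
P(T ≤ 50) = Φ(-0.603) ≈ 0.273

0.273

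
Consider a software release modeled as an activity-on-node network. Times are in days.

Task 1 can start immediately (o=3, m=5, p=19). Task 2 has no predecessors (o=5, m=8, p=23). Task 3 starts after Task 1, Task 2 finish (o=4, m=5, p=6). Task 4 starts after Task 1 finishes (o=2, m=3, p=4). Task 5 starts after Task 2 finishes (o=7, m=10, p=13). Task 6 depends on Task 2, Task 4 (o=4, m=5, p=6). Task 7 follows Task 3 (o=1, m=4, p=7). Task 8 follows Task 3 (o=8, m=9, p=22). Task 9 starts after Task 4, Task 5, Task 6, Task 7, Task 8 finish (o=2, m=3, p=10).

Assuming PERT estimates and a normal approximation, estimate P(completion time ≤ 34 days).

te_Task 1 = (3 + 4·5 + 19)/6 = 42/6 = 7; σ²_Task 1 = ((19−3)/6)² = 7.111
te_Task 2 = (5 + 4·8 + 23)/6 = 60/6 = 10; σ²_Task 2 = ((23−5)/6)² = 9.000
te_Task 3 = (4 + 4·5 + 6)/6 = 30/6 = 5; σ²_Task 3 = ((6−4)/6)² = 0.111
te_Task 4 = (2 + 4·3 + 4)/6 = 18/6 = 3; σ²_Task 4 = ((4−2)/6)² = 0.111
te_Task 5 = (7 + 4·10 + 13)/6 = 60/6 = 10; σ²_Task 5 = ((13−7)/6)² = 1.000
te_Task 6 = (4 + 4·5 + 6)/6 = 30/6 = 5; σ²_Task 6 = ((6−4)/6)² = 0.111
te_Task 7 = (1 + 4·4 + 7)/6 = 24/6 = 4; σ²_Task 7 = ((7−1)/6)² = 1.000
te_Task 8 = (8 + 4·9 + 22)/6 = 66/6 = 11; σ²_Task 8 = ((22−8)/6)² = 5.444
te_Task 9 = (2 + 4·3 + 10)/6 = 24/6 = 4; σ²_Task 9 = ((10−2)/6)² = 1.778

Forward pass:
ES_Task 1 = 0; EF_Task 1 = 7
ES_Task 2 = 0; EF_Task 2 = 10
ES_Task 3 = max(EF_Task 1=7, EF_Task 2=10) = 10; EF_Task 3 = 10+5 = 15
ES_Task 4 = 7; EF_Task 4 = 7+3 = 10
ES_Task 5 = 10; EF_Task 5 = 10+10 = 20
ES_Task 6 = max(EF_Task 2=10, EF_Task 4=10) = 10; EF_Task 6 = 10+5 = 15
ES_Task 7 = 15; EF_Task 7 = 15+4 = 19
ES_Task 8 = 15; EF_Task 8 = 15+11 = 26
ES_Task 9 = max(EF_Task 4=10, EF_Task 5=20, EF_Task 6=15, EF_Task 7=19, EF_Task 8=26) = 26; EF_Task 9 = 26+4 = 30
Expected project duration μ = 30 days. Critical path: Task 2 → Task 3 → Task 8 → Task 9.

Variance along critical path = 9.000 + 0.111 + 5.444 + 1.778 = 16.333; σ = √16.333 = 4.041 days.
Z = (34 − 30) / 4.041 = 0.990
P(T ≤ 34) = Φ(0.990) ≈ 0.839

0.839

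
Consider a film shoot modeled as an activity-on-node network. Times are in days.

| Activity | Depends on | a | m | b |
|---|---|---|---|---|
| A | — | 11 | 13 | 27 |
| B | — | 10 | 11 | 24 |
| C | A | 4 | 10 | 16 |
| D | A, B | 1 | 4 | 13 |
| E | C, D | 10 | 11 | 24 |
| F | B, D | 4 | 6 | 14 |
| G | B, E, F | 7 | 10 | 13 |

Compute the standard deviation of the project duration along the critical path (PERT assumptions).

4.19 days

te_A = (11 + 4·13 + 27)/6 = 90/6 = 15; σ²_A = ((27−11)/6)² = 7.111
te_B = (10 + 4·11 + 24)/6 = 78/6 = 13; σ²_B = ((24−10)/6)² = 5.444
te_C = (4 + 4·10 + 16)/6 = 60/6 = 10; σ²_C = ((16−4)/6)² = 4.000
te_D = (1 + 4·4 + 13)/6 = 30/6 = 5; σ²_D = ((13−1)/6)² = 4.000
te_E = (10 + 4·11 + 24)/6 = 78/6 = 13; σ²_E = ((24−10)/6)² = 5.444
te_F = (4 + 4·6 + 14)/6 = 42/6 = 7; σ²_F = ((14−4)/6)² = 2.778
te_G = (7 + 4·10 + 13)/6 = 60/6 = 10; σ²_G = ((13−7)/6)² = 1.000

Forward pass:
ES_A = 0; EF_A = 15
ES_B = 0; EF_B = 13
ES_C = 15; EF_C = 15+10 = 25
ES_D = max(EF_A=15, EF_B=13) = 15; EF_D = 15+5 = 20
ES_E = max(EF_C=25, EF_D=20) = 25; EF_E = 25+13 = 38
ES_F = max(EF_B=13, EF_D=20) = 20; EF_F = 20+7 = 27
ES_G = max(EF_B=13, EF_E=38, EF_F=27) = 38; EF_G = 38+10 = 48
Expected project duration μ = 48 days. Critical path: A → C → E → G.

Variance along critical path = 7.111 + 4.000 + 5.444 + 1.000 = 17.556
σ = √17.556 = 4.190 days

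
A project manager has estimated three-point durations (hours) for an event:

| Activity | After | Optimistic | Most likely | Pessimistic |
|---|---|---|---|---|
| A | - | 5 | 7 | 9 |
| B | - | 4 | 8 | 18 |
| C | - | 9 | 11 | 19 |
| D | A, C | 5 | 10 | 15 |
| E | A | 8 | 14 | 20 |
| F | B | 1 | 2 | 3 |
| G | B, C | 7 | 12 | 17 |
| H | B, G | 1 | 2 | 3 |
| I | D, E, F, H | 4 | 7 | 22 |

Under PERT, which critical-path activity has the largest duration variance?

I

te_A = (5 + 4·7 + 9)/6 = 42/6 = 7; σ²_A = ((9−5)/6)² = 0.444
te_B = (4 + 4·8 + 18)/6 = 54/6 = 9; σ²_B = ((18−4)/6)² = 5.444
te_C = (9 + 4·11 + 19)/6 = 72/6 = 12; σ²_C = ((19−9)/6)² = 2.778
te_D = (5 + 4·10 + 15)/6 = 60/6 = 10; σ²_D = ((15−5)/6)² = 2.778
te_E = (8 + 4·14 + 20)/6 = 84/6 = 14; σ²_E = ((20−8)/6)² = 4.000
te_F = (1 + 4·2 + 3)/6 = 12/6 = 2; σ²_F = ((3−1)/6)² = 0.111
te_G = (7 + 4·12 + 17)/6 = 72/6 = 12; σ²_G = ((17−7)/6)² = 2.778
te_H = (1 + 4·2 + 3)/6 = 12/6 = 2; σ²_H = ((3−1)/6)² = 0.111
te_I = (4 + 4·7 + 22)/6 = 54/6 = 9; σ²_I = ((22−4)/6)² = 9.000

Forward pass:
ES_A = 0; EF_A = 7
ES_B = 0; EF_B = 9
ES_C = 0; EF_C = 12
ES_D = max(EF_A=7, EF_C=12) = 12; EF_D = 12+10 = 22
ES_E = 7; EF_E = 7+14 = 21
ES_F = 9; EF_F = 9+2 = 11
ES_G = max(EF_B=9, EF_C=12) = 12; EF_G = 12+12 = 24
ES_H = max(EF_B=9, EF_G=24) = 24; EF_H = 24+2 = 26
ES_I = max(EF_D=22, EF_E=21, EF_F=11, EF_H=26) = 26; EF_I = 26+9 = 35
Expected project duration μ = 35 hours. Critical path: C → G → H → I.

Variances on critical path: σ²_C=2.778, σ²_G=2.778, σ²_H=0.111, σ²_I=9.000.
Largest is σ²_I = 9.000.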